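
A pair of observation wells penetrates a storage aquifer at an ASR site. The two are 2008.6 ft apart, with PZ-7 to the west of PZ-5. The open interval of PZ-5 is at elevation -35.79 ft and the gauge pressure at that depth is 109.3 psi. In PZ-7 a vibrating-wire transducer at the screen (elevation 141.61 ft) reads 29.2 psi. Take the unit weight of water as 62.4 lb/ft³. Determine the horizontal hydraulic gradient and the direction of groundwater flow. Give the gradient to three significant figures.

i ≈ 0.00371; groundwater flows toward the west

Pressure head at PZ-5: ψ = 144·P/γ = 144 × 109.3 / 62.4 = 252.23 ft.
Total head at PZ-5: h = z + ψ = -35.79 + 252.23 = 216.44 ft.
Pressure head at PZ-7: ψ = 144·P/γ = 144 × 29.2 / 62.4 = 67.38 ft.
Total head at PZ-7: h = z + ψ = 141.61 + 67.38 = 208.99 ft.
Head difference: h(PZ-5) − h(PZ-7) = 216.44 − 208.99 = 7.45 ft.
Hydraulic gradient: i = |Δh| / L = 7.45 / 2008.6 = 0.00371.
Flow is from higher to lower head: from PZ-5 toward PZ-7, i.e. toward the west.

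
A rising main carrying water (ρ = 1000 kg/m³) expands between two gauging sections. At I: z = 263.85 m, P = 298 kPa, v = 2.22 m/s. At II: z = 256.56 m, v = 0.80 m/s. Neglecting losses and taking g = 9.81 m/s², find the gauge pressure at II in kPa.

P₂ ≈ 372 kPa

Pressure head at I: ψ₁ = P₁/(ρg) = 298×1000 / (1000 × 9.81) = 30.38 m.
Velocity heads: v₁²/2g = 2.22²/19.62 = 0.251 m; v₂²/2g = 0.80²/19.62 = 0.033 m.
Total head H = z₁ + ψ₁ + v₁²/2g = 263.85 + 30.38 + 0.251 = 294.48 m.
ψ₂ = H − z₂ − v₂²/2g = 294.48 − 256.56 − 0.033 = 37.89 m.
P₂ = ρgψ₂ = 1000 × 9.81 × 37.89 ≈ 372 kPa.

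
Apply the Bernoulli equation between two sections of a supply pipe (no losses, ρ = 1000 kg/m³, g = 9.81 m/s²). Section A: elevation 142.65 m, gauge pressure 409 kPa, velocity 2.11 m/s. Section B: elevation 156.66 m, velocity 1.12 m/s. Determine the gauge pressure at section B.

P₂ ≈ 273 kPa

Pressure head at A: ψ₁ = P₁/(ρg) = 409×1000 / (1000 × 9.81) = 41.69 m.
Velocity heads: v₁²/2g = 2.11²/19.62 = 0.227 m; v₂²/2g = 1.12²/19.62 = 0.064 m.
Total head H = z₁ + ψ₁ + v₁²/2g = 142.65 + 41.69 + 0.227 = 184.57 m.
ψ₂ = H − z₂ − v₂²/2g = 184.57 − 156.66 − 0.064 = 27.85 m.
P₂ = ρgψ₂ = 1000 × 9.81 × 27.85 ≈ 273 kPa.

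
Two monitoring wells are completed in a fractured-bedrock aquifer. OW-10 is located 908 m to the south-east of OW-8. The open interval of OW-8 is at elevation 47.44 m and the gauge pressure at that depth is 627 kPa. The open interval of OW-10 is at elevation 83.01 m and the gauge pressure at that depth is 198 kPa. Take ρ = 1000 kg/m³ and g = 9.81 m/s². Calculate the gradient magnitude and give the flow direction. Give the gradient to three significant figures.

Pressure head at OW-8: ψ = P/(ρg) = 627×1000 / (1000 × 9.81) = 63.91 m.
Total head at OW-8: h = z + ψ = 47.44 + 63.91 = 111.35 m.
Pressure head at OW-10: ψ = P/(ρg) = 198×1000 / (1000 × 9.81) = 20.18 m.
Total head at OW-10: h = z + ψ = 83.01 + 20.18 = 103.19 m.
Head difference: h(OW-8) − h(OW-10) = 111.35 − 103.19 = 8.16 m.
Hydraulic gradient: i = |Δh| / L = 8.16 / 908 = 0.00899.
Flow is from higher to lower head: from OW-8 toward OW-10, i.e. toward the south-east.

i ≈ 0.00899; groundwater flows toward the south-east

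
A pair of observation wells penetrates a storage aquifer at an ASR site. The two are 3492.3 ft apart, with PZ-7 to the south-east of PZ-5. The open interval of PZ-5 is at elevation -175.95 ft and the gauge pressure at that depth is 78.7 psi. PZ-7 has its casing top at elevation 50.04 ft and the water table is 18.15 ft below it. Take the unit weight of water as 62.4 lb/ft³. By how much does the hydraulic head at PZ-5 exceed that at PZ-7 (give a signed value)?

Pressure head at PZ-5: ψ = 144·P/γ = 144 × 78.7 / 62.4 = 181.62 ft.
Total head at PZ-5: h = z + ψ = -175.95 + 181.62 = 5.67 ft.
Total head at PZ-7: h = 50.04 − 18.15 = 31.89 ft.
Head difference: h(PZ-5) − h(PZ-7) = 5.67 − 31.89 = -26.22 ft.

Δh ≈ -26.22 ft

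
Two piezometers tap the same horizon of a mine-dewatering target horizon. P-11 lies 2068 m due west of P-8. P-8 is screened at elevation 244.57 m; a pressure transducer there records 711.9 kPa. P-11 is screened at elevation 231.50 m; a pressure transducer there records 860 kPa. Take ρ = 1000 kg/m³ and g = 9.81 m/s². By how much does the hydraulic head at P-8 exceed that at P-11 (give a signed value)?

Δh ≈ -2.03 m

Pressure head at P-8: ψ = P/(ρg) = 711.9×1000 / (1000 × 9.81) = 72.57 m.
Total head at P-8: h = z + ψ = 244.57 + 72.57 = 317.14 m.
Pressure head at P-11: ψ = P/(ρg) = 860×1000 / (1000 × 9.81) = 87.67 m.
Total head at P-11: h = z + ψ = 231.50 + 87.67 = 319.17 m.
Head difference: h(P-8) − h(P-11) = 317.14 − 319.17 = -2.03 m.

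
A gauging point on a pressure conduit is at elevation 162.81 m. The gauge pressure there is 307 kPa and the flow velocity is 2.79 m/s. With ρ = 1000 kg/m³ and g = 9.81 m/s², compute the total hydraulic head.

Pressure head ψ = P/(ρg) = 307×1000 / (1000 × 9.81) = 31.29 m.
Velocity head = v²/(2g) = 2.79² / (2 × 9.81) = 0.397 m.
h = z + ψ + v²/(2g) = 162.81 + 31.29 + 0.397 = 194.50 m.

h ≈ 194.50 m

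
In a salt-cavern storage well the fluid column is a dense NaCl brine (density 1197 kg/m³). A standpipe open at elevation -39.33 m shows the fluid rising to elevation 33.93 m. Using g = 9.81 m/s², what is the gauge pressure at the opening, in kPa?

P ≈ 860 kPa

Pressure head ψ = h − z = 33.93 − (-39.33) = 73.26 m.
P = ρgψ = 1197 × 9.81 × 73.26 = 860261 Pa ≈ 860 kPa.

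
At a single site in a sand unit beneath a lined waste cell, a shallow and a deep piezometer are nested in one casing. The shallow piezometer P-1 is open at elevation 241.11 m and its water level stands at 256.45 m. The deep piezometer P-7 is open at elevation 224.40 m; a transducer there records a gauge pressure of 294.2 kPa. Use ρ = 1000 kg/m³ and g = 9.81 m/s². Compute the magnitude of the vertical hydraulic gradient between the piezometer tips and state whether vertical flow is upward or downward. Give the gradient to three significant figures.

|i_v| ≈ 0.123; vertical flow is downward

Total head at P-1: h = 256.45 m (water level in the standpipe).
Pressure head at P-7: ψ = P/(ρg) = 294.2×1000 / (1000 × 9.81) = 29.99 m.
Total head at P-7: h = z + ψ = 224.40 + 29.99 = 254.39 m.
Δh = h(P-1) − h(P-7) = 256.45 − 254.39 = 2.06 m.
Vertical separation Δz = 241.11 − 224.40 = 16.71 m.
|i_v| = |Δh| / Δz = 2.06 / 16.71 = 0.123.
Head is higher in the shallow piezometer, so vertical flow is downward (recharge condition).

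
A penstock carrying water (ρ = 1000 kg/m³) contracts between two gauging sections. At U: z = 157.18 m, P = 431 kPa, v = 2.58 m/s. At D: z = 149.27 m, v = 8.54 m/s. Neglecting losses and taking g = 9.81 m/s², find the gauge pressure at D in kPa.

P₂ ≈ 475 kPa

Pressure head at U: ψ₁ = P₁/(ρg) = 431×1000 / (1000 × 9.81) = 43.93 m.
Velocity heads: v₁²/2g = 2.58²/19.62 = 0.339 m; v₂²/2g = 8.54²/19.62 = 3.717 m.
Total head H = z₁ + ψ₁ + v₁²/2g = 157.18 + 43.93 + 0.339 = 201.45 m.
ψ₂ = H − z₂ − v₂²/2g = 201.45 − 149.27 − 3.717 = 48.46 m.
P₂ = ρgψ₂ = 1000 × 9.81 × 48.46 ≈ 475 kPa.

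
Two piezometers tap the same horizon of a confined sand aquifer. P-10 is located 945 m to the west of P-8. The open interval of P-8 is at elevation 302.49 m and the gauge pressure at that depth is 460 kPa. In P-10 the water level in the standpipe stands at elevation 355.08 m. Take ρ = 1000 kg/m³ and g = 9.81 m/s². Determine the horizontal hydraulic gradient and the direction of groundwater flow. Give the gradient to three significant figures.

Pressure head at P-8: ψ = P/(ρg) = 460×1000 / (1000 × 9.81) = 46.89 m.
Total head at P-8: h = z + ψ = 302.49 + 46.89 = 349.38 m.
Total head at P-10: h = 355.08 m (water level in the piezometer is the total head).
Head difference: h(P-8) − h(P-10) = 349.38 − 355.08 = -5.70 m.
Hydraulic gradient: i = |Δh| / L = 5.70 / 945 = 0.00603.
Flow is from higher to lower head: from P-10 toward P-8, i.e. toward the east.

i ≈ 0.00603; groundwater flows toward the east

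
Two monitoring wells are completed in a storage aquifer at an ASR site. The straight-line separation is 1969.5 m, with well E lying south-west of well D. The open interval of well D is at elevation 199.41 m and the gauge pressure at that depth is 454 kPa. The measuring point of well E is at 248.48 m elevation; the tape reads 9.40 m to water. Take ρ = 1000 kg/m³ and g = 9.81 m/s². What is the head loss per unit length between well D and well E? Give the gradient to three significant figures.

Pressure head at well D: ψ = P/(ρg) = 454×1000 / (1000 × 9.81) = 46.28 m.
Total head at well D: h = z + ψ = 199.41 + 46.28 = 245.69 m.
Total head at well E: h = 248.48 − 9.40 = 239.08 m.
Head difference: h(well D) − h(well E) = 245.69 − 239.08 = 6.61 m.
Hydraulic gradient: i = |Δh| / L = 6.61 / 1969.5 = 0.00336.

i ≈ 0.00336 m/m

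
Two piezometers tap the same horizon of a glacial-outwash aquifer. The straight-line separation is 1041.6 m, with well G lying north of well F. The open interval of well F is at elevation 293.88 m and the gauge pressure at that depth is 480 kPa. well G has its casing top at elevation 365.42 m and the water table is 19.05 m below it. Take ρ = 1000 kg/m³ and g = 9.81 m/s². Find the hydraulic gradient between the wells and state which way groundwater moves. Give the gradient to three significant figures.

Pressure head at well F: ψ = P/(ρg) = 480×1000 / (1000 × 9.81) = 48.93 m.
Total head at well F: h = z + ψ = 293.88 + 48.93 = 342.81 m.
Total head at well G: h = 365.42 − 19.05 = 346.37 m.
Head difference: h(well F) − h(well G) = 342.81 − 346.37 = -3.56 m.
Hydraulic gradient: i = |Δh| / L = 3.56 / 1041.6 = 0.00342.
Flow is from higher to lower head: from well G toward well F, i.e. toward the south.

i ≈ 0.00342; groundwater flows toward the south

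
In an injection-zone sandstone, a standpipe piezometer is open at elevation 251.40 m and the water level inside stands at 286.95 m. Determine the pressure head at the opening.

Total head h = 286.95 m (the water-surface elevation in the piezometer).
Pressure head ψ = h − z = 286.95 − 251.40 = 35.55 m.

ψ ≈ 35.55 m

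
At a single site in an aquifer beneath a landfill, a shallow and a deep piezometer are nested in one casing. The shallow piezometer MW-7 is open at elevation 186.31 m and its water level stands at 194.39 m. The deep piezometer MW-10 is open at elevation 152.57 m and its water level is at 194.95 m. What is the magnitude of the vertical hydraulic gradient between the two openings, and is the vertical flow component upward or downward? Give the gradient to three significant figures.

|i_v| ≈ 0.0166; vertical flow is upward

Total head at MW-7: h = 194.39 m (water level in the standpipe).
Total head at MW-10: h = 194.95 m.
Δh = h(MW-7) − h(MW-10) = 194.39 − 194.95 = -0.56 m.
Vertical separation Δz = 186.31 − 152.57 = 33.74 m.
|i_v| = |Δh| / Δz = 0.56 / 33.74 = 0.0166.
Head is higher in the deep piezometer, so vertical flow is upward (discharge condition).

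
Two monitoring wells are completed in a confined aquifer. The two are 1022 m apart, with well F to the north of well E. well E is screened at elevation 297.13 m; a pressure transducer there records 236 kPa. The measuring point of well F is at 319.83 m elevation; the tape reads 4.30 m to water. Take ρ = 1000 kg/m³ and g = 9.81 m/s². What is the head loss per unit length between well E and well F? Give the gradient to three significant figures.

i ≈ 0.00554 m/m

Pressure head at well E: ψ = P/(ρg) = 236×1000 / (1000 × 9.81) = 24.06 m.
Total head at well E: h = z + ψ = 297.13 + 24.06 = 321.19 m.
Total head at well F: h = 319.83 − 4.30 = 315.53 m.
Head difference: h(well E) − h(well F) = 321.19 − 315.53 = 5.66 m.
Hydraulic gradient: i = |Δh| / L = 5.66 / 1022 = 0.00554.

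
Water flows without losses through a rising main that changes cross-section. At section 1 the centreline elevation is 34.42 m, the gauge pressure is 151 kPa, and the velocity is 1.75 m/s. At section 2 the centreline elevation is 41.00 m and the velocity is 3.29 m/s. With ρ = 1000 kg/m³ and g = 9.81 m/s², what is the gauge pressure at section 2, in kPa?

P₂ ≈ 82.6 kPa

Pressure head at 1: ψ₁ = P₁/(ρg) = 151×1000 / (1000 × 9.81) = 15.39 m.
Velocity heads: v₁²/2g = 1.75²/19.62 = 0.156 m; v₂²/2g = 3.29²/19.62 = 0.552 m.
Total head H = z₁ + ψ₁ + v₁²/2g = 34.42 + 15.39 + 0.156 = 49.97 m.
ψ₂ = H − z₂ − v₂²/2g = 49.97 − 41.00 − 0.552 = 8.42 m.
P₂ = ρgψ₂ = 1000 × 9.81 × 8.42 ≈ 82.6 kPa.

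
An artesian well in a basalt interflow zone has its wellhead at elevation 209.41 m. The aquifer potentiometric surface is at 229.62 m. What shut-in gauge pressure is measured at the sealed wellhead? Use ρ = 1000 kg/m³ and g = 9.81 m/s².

Head above the cap: Δh = 229.62 − 209.41 = 20.21 m.
P = ρgΔh = 1000 × 9.81 × 20.21 = 198260 Pa ≈ 198 kPa.

P ≈ 198 kPa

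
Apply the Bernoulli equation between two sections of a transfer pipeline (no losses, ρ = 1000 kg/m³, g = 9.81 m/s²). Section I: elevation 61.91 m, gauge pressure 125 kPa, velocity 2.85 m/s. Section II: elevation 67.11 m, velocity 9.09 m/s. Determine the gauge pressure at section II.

Pressure head at I: ψ₁ = P₁/(ρg) = 125×1000 / (1000 × 9.81) = 12.74 m.
Velocity heads: v₁²/2g = 2.85²/19.62 = 0.414 m; v₂²/2g = 9.09²/19.62 = 4.211 m.
Total head H = z₁ + ψ₁ + v₁²/2g = 61.91 + 12.74 + 0.414 = 75.06 m.
ψ₂ = H − z₂ − v₂²/2g = 75.06 − 67.11 − 4.211 = 3.74 m.
P₂ = ρgψ₂ = 1000 × 9.81 × 3.74 ≈ 36.7 kPa.

P₂ ≈ 36.7 kPa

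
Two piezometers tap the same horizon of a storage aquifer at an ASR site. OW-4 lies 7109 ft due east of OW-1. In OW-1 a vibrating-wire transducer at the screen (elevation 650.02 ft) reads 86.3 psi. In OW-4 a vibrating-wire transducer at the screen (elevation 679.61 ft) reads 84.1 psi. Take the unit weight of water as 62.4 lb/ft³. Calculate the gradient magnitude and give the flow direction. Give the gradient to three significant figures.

i ≈ 0.00345; groundwater flows toward the west

Pressure head at OW-1: ψ = 144·P/γ = 144 × 86.3 / 62.4 = 199.15 ft.
Total head at OW-1: h = z + ψ = 650.02 + 199.15 = 849.17 ft.
Pressure head at OW-4: ψ = 144·P/γ = 144 × 84.1 / 62.4 = 194.08 ft.
Total head at OW-4: h = z + ψ = 679.61 + 194.08 = 873.69 ft.
Head difference: h(OW-1) − h(OW-4) = 849.17 − 873.69 = -24.52 ft.
Hydraulic gradient: i = |Δh| / L = 24.52 / 7109 = 0.00345.
Flow is from higher to lower head: from OW-4 toward OW-1, i.e. toward the west.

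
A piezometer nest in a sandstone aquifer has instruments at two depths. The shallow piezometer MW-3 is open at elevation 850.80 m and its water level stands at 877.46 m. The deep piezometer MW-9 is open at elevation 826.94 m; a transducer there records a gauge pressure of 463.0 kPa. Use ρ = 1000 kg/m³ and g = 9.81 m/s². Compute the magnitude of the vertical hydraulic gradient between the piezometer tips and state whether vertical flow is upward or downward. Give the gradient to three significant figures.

Total head at MW-3: h = 877.46 m (water level in the standpipe).
Pressure head at MW-9: ψ = P/(ρg) = 463.0×1000 / (1000 × 9.81) = 47.20 m.
Total head at MW-9: h = z + ψ = 826.94 + 47.20 = 874.14 m.
Δh = h(MW-3) − h(MW-9) = 877.46 − 874.14 = 3.32 m.
Vertical separation Δz = 850.80 − 826.94 = 23.86 m.
|i_v| = |Δh| / Δz = 3.32 / 23.86 = 0.139.
Head is higher in the shallow piezometer, so vertical flow is downward (recharge condition).

|i_v| ≈ 0.139; vertical flow is downward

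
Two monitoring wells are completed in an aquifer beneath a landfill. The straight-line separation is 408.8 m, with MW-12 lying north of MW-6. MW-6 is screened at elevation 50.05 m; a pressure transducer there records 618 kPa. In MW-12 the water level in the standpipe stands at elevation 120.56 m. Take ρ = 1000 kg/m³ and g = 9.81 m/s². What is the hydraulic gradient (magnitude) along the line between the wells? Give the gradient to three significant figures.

Pressure head at MW-6: ψ = P/(ρg) = 618×1000 / (1000 × 9.81) = 63.00 m.
Total head at MW-6: h = z + ψ = 50.05 + 63.00 = 113.05 m.
Total head at MW-12: h = 120.56 m (water level in the piezometer is the total head).
Head difference: h(MW-6) − h(MW-12) = 113.05 − 120.56 = -7.51 m.
Hydraulic gradient: i = |Δh| / L = 7.51 / 408.8 = 0.0184.

i ≈ 0.0184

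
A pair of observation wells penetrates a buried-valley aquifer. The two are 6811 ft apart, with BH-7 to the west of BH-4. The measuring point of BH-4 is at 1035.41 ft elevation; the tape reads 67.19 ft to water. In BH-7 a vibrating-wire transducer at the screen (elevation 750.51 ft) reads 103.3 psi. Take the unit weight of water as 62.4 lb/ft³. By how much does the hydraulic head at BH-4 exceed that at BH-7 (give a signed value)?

Δh ≈ -20.67 ft

Total head at BH-4: h = 1035.41 − 67.19 = 968.22 ft.
Pressure head at BH-7: ψ = 144·P/γ = 144 × 103.3 / 62.4 = 238.38 ft.
Total head at BH-7: h = z + ψ = 750.51 + 238.38 = 988.89 ft.
Head difference: h(BH-4) − h(BH-7) = 968.22 − 988.89 = -20.67 ft.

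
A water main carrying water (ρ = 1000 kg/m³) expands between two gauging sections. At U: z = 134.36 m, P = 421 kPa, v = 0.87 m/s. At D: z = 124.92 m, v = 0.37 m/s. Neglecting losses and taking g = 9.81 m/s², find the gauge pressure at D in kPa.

P₂ ≈ 514 kPa

Pressure head at U: ψ₁ = P₁/(ρg) = 421×1000 / (1000 × 9.81) = 42.92 m.
Velocity heads: v₁²/2g = 0.87²/19.62 = 0.039 m; v₂²/2g = 0.37²/19.62 = 0.007 m.
Total head H = z₁ + ψ₁ + v₁²/2g = 134.36 + 42.92 + 0.039 = 177.32 m.
ψ₂ = H − z₂ − v₂²/2g = 177.32 − 124.92 − 0.007 = 52.39 m.
P₂ = ρgψ₂ = 1000 × 9.81 × 52.39 ≈ 514 kPa.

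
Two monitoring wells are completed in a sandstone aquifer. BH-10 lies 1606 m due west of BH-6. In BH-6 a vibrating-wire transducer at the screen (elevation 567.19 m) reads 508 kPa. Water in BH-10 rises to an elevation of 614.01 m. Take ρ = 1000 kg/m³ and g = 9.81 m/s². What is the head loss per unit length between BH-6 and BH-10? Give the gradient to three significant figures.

i ≈ 0.00309 m/m

Pressure head at BH-6: ψ = P/(ρg) = 508×1000 / (1000 × 9.81) = 51.78 m.
Total head at BH-6: h = z + ψ = 567.19 + 51.78 = 618.97 m.
Total head at BH-10: h = 614.01 m (water level in the piezometer is the total head).
Head difference: h(BH-6) − h(BH-10) = 618.97 − 614.01 = 4.96 m.
Hydraulic gradient: i = |Δh| / L = 4.96 / 1606 = 0.00309.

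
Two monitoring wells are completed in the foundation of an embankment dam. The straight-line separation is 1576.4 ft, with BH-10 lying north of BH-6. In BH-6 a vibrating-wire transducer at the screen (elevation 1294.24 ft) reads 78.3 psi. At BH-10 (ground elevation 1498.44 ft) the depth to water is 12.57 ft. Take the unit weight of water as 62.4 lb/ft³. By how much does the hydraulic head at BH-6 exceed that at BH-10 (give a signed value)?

Pressure head at BH-6: ψ = 144·P/γ = 144 × 78.3 / 62.4 = 180.69 ft.
Total head at BH-6: h = z + ψ = 1294.24 + 180.69 = 1474.93 ft.
Total head at BH-10: h = 1498.44 − 12.57 = 1485.87 ft.
Head difference: h(BH-6) − h(BH-10) = 1474.93 − 1485.87 = -10.94 ft.

Δh ≈ -10.94 ft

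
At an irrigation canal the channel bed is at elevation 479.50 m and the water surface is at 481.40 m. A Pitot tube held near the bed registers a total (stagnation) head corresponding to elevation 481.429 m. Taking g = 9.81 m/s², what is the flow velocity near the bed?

Near the bed, under hydrostatic conditions, the piezometric head (z + ψ) equals the free-surface elevation, 481.40 m.
Velocity head = total − piezometric = 481.429 − 481.40 = 0.029 m.
v = √(2g·h_v) = √(2 × 9.81 × 0.029) = 0.754 m/s.

v ≈ 0.754 m/s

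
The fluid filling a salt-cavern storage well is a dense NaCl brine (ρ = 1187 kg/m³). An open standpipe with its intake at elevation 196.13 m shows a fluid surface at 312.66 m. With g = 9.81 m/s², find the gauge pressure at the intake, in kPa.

Pressure head ψ = h − z = 312.66 − 196.13 = 116.53 m.
P = ρgψ = 1187 × 9.81 × 116.53 = 1356930 Pa ≈ 1360 kPa.

P ≈ 1360 kPa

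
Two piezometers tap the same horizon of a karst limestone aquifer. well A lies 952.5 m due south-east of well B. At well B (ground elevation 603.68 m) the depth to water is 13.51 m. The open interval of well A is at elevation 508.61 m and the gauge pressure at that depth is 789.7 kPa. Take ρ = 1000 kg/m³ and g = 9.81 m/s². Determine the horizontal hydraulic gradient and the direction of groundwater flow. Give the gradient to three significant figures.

i ≈ 0.00111; groundwater flows toward the south-east

Total head at well B: h = 603.68 − 13.51 = 590.17 m.
Pressure head at well A: ψ = P/(ρg) = 789.7×1000 / (1000 × 9.81) = 80.50 m.
Total head at well A: h = z + ψ = 508.61 + 80.50 = 589.11 m.
Head difference: h(well B) − h(well A) = 590.17 − 589.11 = 1.06 m.
Hydraulic gradient: i = |Δh| / L = 1.06 / 952.5 = 0.00111.
Flow is from higher to lower head: from well B toward well A, i.e. toward the south-east.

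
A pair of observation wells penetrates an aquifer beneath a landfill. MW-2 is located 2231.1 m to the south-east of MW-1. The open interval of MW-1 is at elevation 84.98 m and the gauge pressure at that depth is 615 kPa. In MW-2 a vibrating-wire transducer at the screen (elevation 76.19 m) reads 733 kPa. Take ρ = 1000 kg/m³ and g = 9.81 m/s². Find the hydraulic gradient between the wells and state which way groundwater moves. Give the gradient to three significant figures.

i ≈ 0.00145; groundwater flows toward the north-west

Pressure head at MW-1: ψ = P/(ρg) = 615×1000 / (1000 × 9.81) = 62.69 m.
Total head at MW-1: h = z + ψ = 84.98 + 62.69 = 147.67 m.
Pressure head at MW-2: ψ = P/(ρg) = 733×1000 / (1000 × 9.81) = 74.72 m.
Total head at MW-2: h = z + ψ = 76.19 + 74.72 = 150.91 m.
Head difference: h(MW-1) − h(MW-2) = 147.67 − 150.91 = -3.24 m.
Hydraulic gradient: i = |Δh| / L = 3.24 / 2231.1 = 0.00145.
Flow is from higher to lower head: from MW-2 toward MW-1, i.e. toward the north-west.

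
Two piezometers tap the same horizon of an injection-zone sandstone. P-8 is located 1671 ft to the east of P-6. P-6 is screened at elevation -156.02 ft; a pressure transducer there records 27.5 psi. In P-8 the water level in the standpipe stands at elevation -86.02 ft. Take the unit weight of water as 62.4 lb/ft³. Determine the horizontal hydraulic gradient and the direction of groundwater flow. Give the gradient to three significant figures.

Pressure head at P-6: ψ = 144·P/γ = 144 × 27.5 / 62.4 = 63.46 ft.
Total head at P-6: h = z + ψ = -156.02 + 63.46 = -92.56 ft.
Total head at P-8: h = -86.02 ft (water level in the piezometer is the total head).
Head difference: h(P-6) − h(P-8) = -92.56 − (-86.02) = -6.54 ft.
Hydraulic gradient: i = |Δh| / L = 6.54 / 1671 = 0.00391.
Flow is from higher to lower head: from P-8 toward P-6, i.e. toward the west.

i ≈ 0.00391; groundwater flows toward the west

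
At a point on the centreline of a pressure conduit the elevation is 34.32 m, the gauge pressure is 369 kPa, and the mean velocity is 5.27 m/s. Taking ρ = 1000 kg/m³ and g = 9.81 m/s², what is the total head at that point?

h ≈ 73.35 m

Pressure head ψ = P/(ρg) = 369×1000 / (1000 × 9.81) = 37.61 m.
Velocity head = v²/(2g) = 5.27² / (2 × 9.81) = 1.416 m.
h = z + ψ + v²/(2g) = 34.32 + 37.61 + 1.416 = 73.35 m.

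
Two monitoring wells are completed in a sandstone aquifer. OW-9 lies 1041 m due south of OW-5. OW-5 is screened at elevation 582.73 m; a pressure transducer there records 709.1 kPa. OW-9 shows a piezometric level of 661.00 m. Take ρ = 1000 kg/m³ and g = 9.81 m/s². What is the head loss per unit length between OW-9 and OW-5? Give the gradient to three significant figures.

i ≈ 0.00575 m/m

Pressure head at OW-5: ψ = P/(ρg) = 709.1×1000 / (1000 × 9.81) = 72.28 m.
Total head at OW-5: h = z + ψ = 582.73 + 72.28 = 655.01 m.
Total head at OW-9: h = 661.00 m (water level in the piezometer is the total head).
Head difference: h(OW-5) − h(OW-9) = 655.01 − 661.00 = -5.99 m.
Hydraulic gradient: i = |Δh| / L = 5.99 / 1041 = 0.00575.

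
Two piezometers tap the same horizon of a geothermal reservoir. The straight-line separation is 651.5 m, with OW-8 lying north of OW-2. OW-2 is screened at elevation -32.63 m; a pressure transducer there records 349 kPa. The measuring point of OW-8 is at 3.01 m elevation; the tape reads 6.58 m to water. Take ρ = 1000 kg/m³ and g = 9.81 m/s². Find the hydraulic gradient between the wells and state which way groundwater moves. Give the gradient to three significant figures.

i ≈ 0.0100; groundwater flows toward the north

Pressure head at OW-2: ψ = P/(ρg) = 349×1000 / (1000 × 9.81) = 35.58 m.
Total head at OW-2: h = z + ψ = -32.63 + 35.58 = 2.95 m.
Total head at OW-8: h = 3.01 − 6.58 = -3.57 m.
Head difference: h(OW-2) − h(OW-8) = 2.95 − (-3.57) = 6.52 m.
Hydraulic gradient: i = |Δh| / L = 6.52 / 651.5 = 0.0100.
Flow is from higher to lower head: from OW-2 toward OW-8, i.e. toward the north.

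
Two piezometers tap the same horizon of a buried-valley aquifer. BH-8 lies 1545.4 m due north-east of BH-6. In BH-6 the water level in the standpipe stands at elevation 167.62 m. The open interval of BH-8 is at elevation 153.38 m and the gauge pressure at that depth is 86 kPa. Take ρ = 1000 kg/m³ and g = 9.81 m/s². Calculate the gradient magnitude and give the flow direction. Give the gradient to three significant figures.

Total head at BH-6: h = 167.62 m (water level in the piezometer is the total head).
Pressure head at BH-8: ψ = P/(ρg) = 86×1000 / (1000 × 9.81) = 8.77 m.
Total head at BH-8: h = z + ψ = 153.38 + 8.77 = 162.15 m.
Head difference: h(BH-6) − h(BH-8) = 167.62 − 162.15 = 5.47 m.
Hydraulic gradient: i = |Δh| / L = 5.47 / 1545.4 = 0.00354.
Flow is from higher to lower head: from BH-6 toward BH-8, i.e. toward the north-east.

i ≈ 0.00354; groundwater flows toward the north-east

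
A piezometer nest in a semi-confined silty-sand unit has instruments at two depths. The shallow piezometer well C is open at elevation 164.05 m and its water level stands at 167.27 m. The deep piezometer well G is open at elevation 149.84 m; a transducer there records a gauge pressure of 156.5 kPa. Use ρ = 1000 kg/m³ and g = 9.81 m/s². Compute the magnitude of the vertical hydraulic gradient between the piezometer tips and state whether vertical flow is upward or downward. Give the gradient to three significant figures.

Total head at well C: h = 167.27 m (water level in the standpipe).
Pressure head at well G: ψ = P/(ρg) = 156.5×1000 / (1000 × 9.81) = 15.95 m.
Total head at well G: h = z + ψ = 149.84 + 15.95 = 165.79 m.
Δh = h(well C) − h(well G) = 167.27 − 165.79 = 1.48 m.
Vertical separation Δz = 164.05 − 149.84 = 14.21 m.
|i_v| = |Δh| / Δz = 1.48 / 14.21 = 0.104.
Head is higher in the shallow piezometer, so vertical flow is downward (recharge condition).

|i_v| ≈ 0.104; vertical flow is downward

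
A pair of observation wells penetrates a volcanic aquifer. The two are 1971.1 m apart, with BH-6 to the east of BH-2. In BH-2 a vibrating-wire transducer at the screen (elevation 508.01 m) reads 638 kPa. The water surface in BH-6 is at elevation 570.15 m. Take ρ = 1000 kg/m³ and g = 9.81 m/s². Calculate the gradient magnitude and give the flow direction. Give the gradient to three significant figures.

Pressure head at BH-2: ψ = P/(ρg) = 638×1000 / (1000 × 9.81) = 65.04 m.
Total head at BH-2: h = z + ψ = 508.01 + 65.04 = 573.05 m.
Total head at BH-6: h = 570.15 m (water level in the piezometer is the total head).
Head difference: h(BH-2) − h(BH-6) = 573.05 − 570.15 = 2.90 m.
Hydraulic gradient: i = |Δh| / L = 2.90 / 1971.1 = 0.00147.
Flow is from higher to lower head: from BH-2 toward BH-6, i.e. toward the east.

i ≈ 0.00147; groundwater flows toward the east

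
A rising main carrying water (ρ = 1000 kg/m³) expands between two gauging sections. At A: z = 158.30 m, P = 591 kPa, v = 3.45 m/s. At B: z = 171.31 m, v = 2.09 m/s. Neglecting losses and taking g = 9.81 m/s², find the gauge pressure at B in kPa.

P₂ ≈ 467 kPa

Pressure head at A: ψ₁ = P₁/(ρg) = 591×1000 / (1000 × 9.81) = 60.24 m.
Velocity heads: v₁²/2g = 3.45²/19.62 = 0.607 m; v₂²/2g = 2.09²/19.62 = 0.223 m.
Total head H = z₁ + ψ₁ + v₁²/2g = 158.30 + 60.24 + 0.607 = 219.15 m.
ψ₂ = H − z₂ − v₂²/2g = 219.15 − 171.31 − 0.223 = 47.62 m.
P₂ = ρgψ₂ = 1000 × 9.81 × 47.62 ≈ 467 kPa.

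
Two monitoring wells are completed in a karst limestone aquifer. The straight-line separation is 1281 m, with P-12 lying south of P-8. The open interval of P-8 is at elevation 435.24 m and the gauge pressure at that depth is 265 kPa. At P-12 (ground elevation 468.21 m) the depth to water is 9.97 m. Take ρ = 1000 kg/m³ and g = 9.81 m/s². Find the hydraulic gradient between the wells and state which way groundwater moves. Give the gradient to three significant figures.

i ≈ 0.00313; groundwater flows toward the south

Pressure head at P-8: ψ = P/(ρg) = 265×1000 / (1000 × 9.81) = 27.01 m.
Total head at P-8: h = z + ψ = 435.24 + 27.01 = 462.25 m.
Total head at P-12: h = 468.21 − 9.97 = 458.24 m.
Head difference: h(P-8) − h(P-12) = 462.25 − 458.24 = 4.01 m.
Hydraulic gradient: i = |Δh| / L = 4.01 / 1281 = 0.00313.
Flow is from higher to lower head: from P-8 toward P-12, i.e. toward the south.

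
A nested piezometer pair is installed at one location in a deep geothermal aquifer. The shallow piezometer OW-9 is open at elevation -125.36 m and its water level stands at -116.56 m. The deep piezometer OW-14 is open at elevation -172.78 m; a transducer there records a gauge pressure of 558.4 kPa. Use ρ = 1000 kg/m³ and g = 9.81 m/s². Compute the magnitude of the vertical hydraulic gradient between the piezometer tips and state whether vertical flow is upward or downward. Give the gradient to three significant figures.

Total head at OW-9: h = -116.56 m (water level in the standpipe).
Pressure head at OW-14: ψ = P/(ρg) = 558.4×1000 / (1000 × 9.81) = 56.92 m.
Total head at OW-14: h = z + ψ = -172.78 + 56.92 = -115.86 m.
Δh = h(OW-9) − h(OW-14) = -116.56 − (-115.86) = -0.70 m.
Vertical separation Δz = -125.36 − (-172.78) = 47.42 m.
|i_v| = |Δh| / Δz = 0.70 / 47.42 = 0.0148.
Head is higher in the deep piezometer, so vertical flow is upward (discharge condition).

|i_v| ≈ 0.0148; vertical flow is upward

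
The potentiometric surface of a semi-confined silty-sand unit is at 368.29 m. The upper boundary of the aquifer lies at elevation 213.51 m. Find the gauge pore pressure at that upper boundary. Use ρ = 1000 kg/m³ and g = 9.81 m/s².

Pressure head at the aquifer top: ψ = h − z = 368.29 − 213.51 = 154.78 m.
P = ρgψ = 1000 × 9.81 × 154.78 = 1518392 Pa ≈ 1520 kPa.

P ≈ 1520 kPa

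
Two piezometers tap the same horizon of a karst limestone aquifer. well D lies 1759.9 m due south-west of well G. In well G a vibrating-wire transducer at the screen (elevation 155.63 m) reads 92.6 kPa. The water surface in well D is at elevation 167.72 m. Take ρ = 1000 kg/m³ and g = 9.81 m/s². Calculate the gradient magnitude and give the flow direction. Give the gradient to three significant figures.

i ≈ 0.00151; groundwater flows toward the north-east

Pressure head at well G: ψ = P/(ρg) = 92.6×1000 / (1000 × 9.81) = 9.44 m.
Total head at well G: h = z + ψ = 155.63 + 9.44 = 165.07 m.
Total head at well D: h = 167.72 m (water level in the piezometer is the total head).
Head difference: h(well G) − h(well D) = 165.07 − 167.72 = -2.65 m.
Hydraulic gradient: i = |Δh| / L = 2.65 / 1759.9 = 0.00151.
Flow is from higher to lower head: from well D toward well G, i.e. toward the north-east.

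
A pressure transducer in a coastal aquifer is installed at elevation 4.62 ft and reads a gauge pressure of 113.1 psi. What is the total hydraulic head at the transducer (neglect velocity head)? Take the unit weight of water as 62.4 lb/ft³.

h ≈ 265.62 ft

ψ = 144·P/γ = 144 × 113.1 / 62.4 = 261.00 ft.
h = z + ψ = 4.62 + 261.00 = 265.62 ft.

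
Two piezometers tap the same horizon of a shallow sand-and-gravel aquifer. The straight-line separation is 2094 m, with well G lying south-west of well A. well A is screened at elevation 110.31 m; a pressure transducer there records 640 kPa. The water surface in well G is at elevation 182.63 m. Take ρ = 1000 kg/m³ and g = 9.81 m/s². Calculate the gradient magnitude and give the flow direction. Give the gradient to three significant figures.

Pressure head at well A: ψ = P/(ρg) = 640×1000 / (1000 × 9.81) = 65.24 m.
Total head at well A: h = z + ψ = 110.31 + 65.24 = 175.55 m.
Total head at well G: h = 182.63 m (water level in the piezometer is the total head).
Head difference: h(well A) − h(well G) = 175.55 − 182.63 = -7.08 m.
Hydraulic gradient: i = |Δh| / L = 7.08 / 2094 = 0.00338.
Flow is from higher to lower head: from well G toward well A, i.e. toward the north-east.

i ≈ 0.00338; groundwater flows toward the north-east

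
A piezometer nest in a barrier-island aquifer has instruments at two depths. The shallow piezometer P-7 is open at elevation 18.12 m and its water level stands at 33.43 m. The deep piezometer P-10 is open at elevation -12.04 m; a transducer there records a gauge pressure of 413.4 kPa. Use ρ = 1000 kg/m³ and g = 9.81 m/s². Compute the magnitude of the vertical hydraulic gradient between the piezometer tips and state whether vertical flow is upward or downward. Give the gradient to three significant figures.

|i_v| ≈ 0.110; vertical flow is downward

Total head at P-7: h = 33.43 m (water level in the standpipe).
Pressure head at P-10: ψ = P/(ρg) = 413.4×1000 / (1000 × 9.81) = 42.14 m.
Total head at P-10: h = z + ψ = -12.04 + 42.14 = 30.10 m.
Δh = h(P-7) − h(P-10) = 33.43 − 30.10 = 3.33 m.
Vertical separation Δz = 18.12 − (-12.04) = 30.16 m.
|i_v| = |Δh| / Δz = 3.33 / 30.16 = 0.110.
Head is higher in the shallow piezometer, so vertical flow is downward (recharge condition).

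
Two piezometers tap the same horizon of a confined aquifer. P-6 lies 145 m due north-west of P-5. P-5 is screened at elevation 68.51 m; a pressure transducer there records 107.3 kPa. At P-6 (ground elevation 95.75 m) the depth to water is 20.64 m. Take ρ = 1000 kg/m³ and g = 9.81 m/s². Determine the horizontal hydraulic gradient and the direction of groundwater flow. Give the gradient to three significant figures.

i ≈ 0.0299; groundwater flows toward the north-west

Pressure head at P-5: ψ = P/(ρg) = 107.3×1000 / (1000 × 9.81) = 10.94 m.
Total head at P-5: h = z + ψ = 68.51 + 10.94 = 79.45 m.
Total head at P-6: h = 95.75 − 20.64 = 75.11 m.
Head difference: h(P-5) − h(P-6) = 79.45 − 75.11 = 4.34 m.
Hydraulic gradient: i = |Δh| / L = 4.34 / 145 = 0.0299.
Flow is from higher to lower head: from P-5 toward P-6, i.e. toward the north-west.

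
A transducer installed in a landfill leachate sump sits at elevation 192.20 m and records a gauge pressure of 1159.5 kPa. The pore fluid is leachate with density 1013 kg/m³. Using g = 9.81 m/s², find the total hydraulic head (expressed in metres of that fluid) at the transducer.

ψ = P/(ρg) = 1159.5×1000 / (1013 × 9.81) = 116.68 m.
h = z + ψ = 192.20 + 116.68 = 308.88 m.

h ≈ 308.88 m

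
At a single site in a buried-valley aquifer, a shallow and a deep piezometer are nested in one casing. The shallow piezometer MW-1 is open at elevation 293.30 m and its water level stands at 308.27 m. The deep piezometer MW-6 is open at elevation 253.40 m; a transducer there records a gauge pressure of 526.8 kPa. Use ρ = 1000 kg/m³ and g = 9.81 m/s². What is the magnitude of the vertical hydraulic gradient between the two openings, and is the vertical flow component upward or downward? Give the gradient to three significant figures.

|i_v| ≈ 0.0293; vertical flow is downward

Total head at MW-1: h = 308.27 m (water level in the standpipe).
Pressure head at MW-6: ψ = P/(ρg) = 526.8×1000 / (1000 × 9.81) = 53.70 m.
Total head at MW-6: h = z + ψ = 253.40 + 53.70 = 307.10 m.
Δh = h(MW-1) − h(MW-6) = 308.27 − 307.10 = 1.17 m.
Vertical separation Δz = 293.30 − 253.40 = 39.90 m.
|i_v| = |Δh| / Δz = 1.17 / 39.90 = 0.0293.
Head is higher in the shallow piezometer, so vertical flow is downward (recharge condition).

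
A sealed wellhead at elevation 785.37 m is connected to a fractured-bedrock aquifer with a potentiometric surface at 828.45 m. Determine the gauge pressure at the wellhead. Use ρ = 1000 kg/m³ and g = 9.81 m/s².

P ≈ 423 kPa

Head above the cap: Δh = 828.45 − 785.37 = 43.08 m.
P = ρgΔh = 1000 × 9.81 × 43.08 = 422615 Pa ≈ 423 kPa.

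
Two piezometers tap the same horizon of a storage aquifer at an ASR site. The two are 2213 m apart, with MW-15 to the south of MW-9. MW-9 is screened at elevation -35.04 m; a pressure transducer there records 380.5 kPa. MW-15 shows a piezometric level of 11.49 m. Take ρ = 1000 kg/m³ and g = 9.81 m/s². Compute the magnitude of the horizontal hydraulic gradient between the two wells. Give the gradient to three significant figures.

Pressure head at MW-9: ψ = P/(ρg) = 380.5×1000 / (1000 × 9.81) = 38.79 m.
Total head at MW-9: h = z + ψ = -35.04 + 38.79 = 3.75 m.
Total head at MW-15: h = 11.49 m (water level in the piezometer is the total head).
Head difference: h(MW-9) − h(MW-15) = 3.75 − 11.49 = -7.74 m.
Hydraulic gradient: i = |Δh| / L = 7.74 / 2213 = 0.00350.

i ≈ 0.00350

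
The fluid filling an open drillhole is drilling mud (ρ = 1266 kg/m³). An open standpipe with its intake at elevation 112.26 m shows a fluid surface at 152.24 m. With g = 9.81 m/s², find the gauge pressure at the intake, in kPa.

P ≈ 497 kPa

Pressure head ψ = h − z = 152.24 − 112.26 = 39.98 m.
P = ρgψ = 1266 × 9.81 × 39.98 = 496530 Pa ≈ 497 kPa.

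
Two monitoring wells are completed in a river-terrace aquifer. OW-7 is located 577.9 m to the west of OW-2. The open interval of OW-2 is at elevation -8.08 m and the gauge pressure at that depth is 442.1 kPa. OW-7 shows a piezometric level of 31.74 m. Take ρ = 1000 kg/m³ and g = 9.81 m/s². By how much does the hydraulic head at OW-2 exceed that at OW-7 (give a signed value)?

Δh ≈ 5.25 m

Pressure head at OW-2: ψ = P/(ρg) = 442.1×1000 / (1000 × 9.81) = 45.07 m.
Total head at OW-2: h = z + ψ = -8.08 + 45.07 = 36.99 m.
Total head at OW-7: h = 31.74 m (water level in the piezometer is the total head).
Head difference: h(OW-2) − h(OW-7) = 36.99 − 31.74 = 5.25 m.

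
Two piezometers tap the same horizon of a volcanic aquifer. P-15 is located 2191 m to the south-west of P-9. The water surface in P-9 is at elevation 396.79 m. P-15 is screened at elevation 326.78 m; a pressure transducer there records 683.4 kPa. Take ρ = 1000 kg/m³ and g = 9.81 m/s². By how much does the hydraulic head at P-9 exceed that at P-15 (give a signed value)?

Δh ≈ 0.35 m

Total head at P-9: h = 396.79 m (water level in the piezometer is the total head).
Pressure head at P-15: ψ = P/(ρg) = 683.4×1000 / (1000 × 9.81) = 69.66 m.
Total head at P-15: h = z + ψ = 326.78 + 69.66 = 396.44 m.
Head difference: h(P-9) − h(P-15) = 396.79 − 396.44 = 0.35 m.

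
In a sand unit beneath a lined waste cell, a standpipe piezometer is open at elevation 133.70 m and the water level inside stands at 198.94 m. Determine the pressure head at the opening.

ψ ≈ 65.24 m

Total head h = 198.94 m (the water-surface elevation in the piezometer).
Pressure head ψ = h − z = 198.94 − 133.70 = 65.24 m.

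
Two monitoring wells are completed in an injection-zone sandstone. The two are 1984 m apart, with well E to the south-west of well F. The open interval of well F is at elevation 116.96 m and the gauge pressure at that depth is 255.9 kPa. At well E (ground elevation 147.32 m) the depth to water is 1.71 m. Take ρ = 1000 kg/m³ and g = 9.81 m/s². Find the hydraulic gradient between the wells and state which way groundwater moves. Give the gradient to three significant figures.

Pressure head at well F: ψ = P/(ρg) = 255.9×1000 / (1000 × 9.81) = 26.09 m.
Total head at well F: h = z + ψ = 116.96 + 26.09 = 143.05 m.
Total head at well E: h = 147.32 − 1.71 = 145.61 m.
Head difference: h(well F) − h(well E) = 143.05 − 145.61 = -2.56 m.
Hydraulic gradient: i = |Δh| / L = 2.56 / 1984 = 0.00129.
Flow is from higher to lower head: from well E toward well F, i.e. toward the north-east.

i ≈ 0.00129; groundwater flows toward the north-east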